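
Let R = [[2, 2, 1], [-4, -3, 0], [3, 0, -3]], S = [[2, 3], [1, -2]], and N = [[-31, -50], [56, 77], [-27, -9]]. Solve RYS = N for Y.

Isolating Y: multiply by R⁻¹ from the left and S⁻¹ from the right, so Y = R⁻¹NS⁻¹.
det R = 3; the adjugate gives R⁻¹ = [[3, 2, 1], [-4, -3, -4/3], [3, 2, 2/3]].
det S = -7, so S⁻¹ = [[2/7, 3/7], [1/7, -2/7]].
R⁻¹N = [[-8, -5], [-8, -19], [1, -2]].
Y = (R⁻¹N)S⁻¹ = [[-3, -2], [-5, 2], [0, 1]].

Y = [[-3, -2], [-5, 2], [0, 1]]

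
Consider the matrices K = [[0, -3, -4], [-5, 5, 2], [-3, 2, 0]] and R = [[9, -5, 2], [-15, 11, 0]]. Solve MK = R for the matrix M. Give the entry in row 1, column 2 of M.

-3

Since K sits to the right of M, M = RK⁻¹.
det K = -2, so K⁻¹ = [[2, 4, -7], [3, 6, -10], [-5/2, -9/2, 15/2]].
M = RK⁻¹ = [[9, -5, 2], [-15, 11, 0]] · [[2, 4, -7], [3, 6, -10], [-5/2, -9/2, 15/2]] = [[-2, -3, 2], [3, 6, -5]].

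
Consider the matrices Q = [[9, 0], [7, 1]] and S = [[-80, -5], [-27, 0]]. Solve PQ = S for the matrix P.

Since Q sits to the right of P, P = SQ⁻¹.
det Q = 9, so Q⁻¹ = [[1/9, 0], [-7/9, 1]].
P = SQ⁻¹ = [[-80, -5], [-27, 0]] · [[1/9, 0], [-7/9, 1]] = [[-5, -5], [-3, 0]].

P = [[-5, -5], [-3, 0]]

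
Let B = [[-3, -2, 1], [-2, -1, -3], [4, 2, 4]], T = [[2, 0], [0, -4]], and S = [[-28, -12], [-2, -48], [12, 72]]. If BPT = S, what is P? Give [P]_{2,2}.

-3

Left-multiply by B⁻¹ and right-multiply by T⁻¹: P = B⁻¹ST⁻¹.
B has determinant 2; B⁻¹ = [[1, 5, 7/2], [-2, -8, -11/2], [0, -1, -1/2]].
det T = -8, so T⁻¹ = [[1/2, 0], [0, -1/4]].
B⁻¹S = [[4, 0], [6, 12], [-4, 12]].
P = (B⁻¹S)T⁻¹ = [[2, 0], [3, -3], [-2, -3]].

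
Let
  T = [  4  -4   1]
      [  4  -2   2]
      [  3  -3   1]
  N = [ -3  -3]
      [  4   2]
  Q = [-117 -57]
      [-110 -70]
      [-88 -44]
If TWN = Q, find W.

Isolating W: multiply by T⁻¹ from the left and N⁻¹ from the right, so W = T⁻¹QN⁻¹.
det T = 2; the adjugate gives T⁻¹ = [[2, 1/2, -3], [1, 1/2, -2], [-3, 0, 4]].
N has determinant 6; N⁻¹ = [[1/3, 1/2], [-2/3, -1/2]].
T⁻¹Q = [[-25, -17], [4, -4], [-1, -5]].
W = (T⁻¹Q)N⁻¹ = [[3, -4], [4, 4], [3, 2]].

W = [[3, -4], [4, 4], [3, 2]]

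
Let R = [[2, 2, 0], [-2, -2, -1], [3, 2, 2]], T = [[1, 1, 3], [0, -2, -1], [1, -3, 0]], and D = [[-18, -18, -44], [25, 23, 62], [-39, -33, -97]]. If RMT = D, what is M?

Left-multiply by R⁻¹ and right-multiply by T⁻¹: M = R⁻¹DT⁻¹.
det R = -2; the adjugate gives R⁻¹ = [[1, 2, 1], [-1/2, -2, -1], [-1, -1, 0]].
T has determinant 2; T⁻¹ = [[-3/2, -9/2, 5/2], [-1/2, -3/2, 1/2], [1, 2, -1]].
R⁻¹D = [[-7, -5, -17], [-2, -4, -5], [-7, -5, -18]].
M = (R⁻¹D)T⁻¹ = [[-4, 5, -3], [0, 5, -2], [-5, 3, -2]].

M = [[-4, 5, -3], [0, 5, -2], [-5, 3, -2]]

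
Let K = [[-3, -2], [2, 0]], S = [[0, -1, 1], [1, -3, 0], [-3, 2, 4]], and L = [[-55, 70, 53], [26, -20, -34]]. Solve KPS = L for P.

P = [[-1, 1, -4], [3, 5, -1]]

P = K⁻¹LS⁻¹ (apply K⁻¹ on the left and S⁻¹ on the right).
det K = 4, so K⁻¹ = [[0, 1/2], [-1/2, -3/4]].
det S = -3; the adjugate gives S⁻¹ = [[4, -2, -1], [4/3, -1, -1/3], [7/3, -1, -1/3]].
K⁻¹L = [[13, -10, -17], [8, -20, -1]].
P = (K⁻¹L)S⁻¹ = [[-1, 1, -4], [3, 5, -1]].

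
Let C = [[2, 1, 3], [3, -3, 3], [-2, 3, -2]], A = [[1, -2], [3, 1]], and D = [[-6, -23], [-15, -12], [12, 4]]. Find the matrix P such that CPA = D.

P = [[2, -1], [2, 0], [1, -1]]

Isolating P: multiply by C⁻¹ from the left and A⁻¹ from the right, so P = C⁻¹DA⁻¹.
det C = 3; the adjugate gives C⁻¹ = [[-1, 11/3, 4], [0, 2/3, 1], [1, -8/3, -3]].
det A = 7; the adjugate gives A⁻¹ = [[1/7, 2/7], [-3/7, 1/7]].
C⁻¹D = [[-1, -5], [2, -4], [-2, -3]].
P = (C⁻¹D)A⁻¹ = [[2, -1], [2, 0], [1, -1]].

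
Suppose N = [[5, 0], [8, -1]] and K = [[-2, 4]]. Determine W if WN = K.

W = [[6, -4]]

N is on the right of W, so right-multiply by N⁻¹: W = KN⁻¹.
det N = -5; the adjugate gives N⁻¹ = [[1/5, 0], [8/5, -1]].
W = KN⁻¹ = [[-2, 4]] · [[1/5, 0], [8/5, -1]] = [[6, -4]].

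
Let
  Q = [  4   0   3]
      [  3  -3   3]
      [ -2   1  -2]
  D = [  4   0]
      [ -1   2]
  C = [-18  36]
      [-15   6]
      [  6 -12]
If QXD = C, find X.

X = [[-3, 3], [2, 4], [4, 2]]

Left-multiply by Q⁻¹ and right-multiply by D⁻¹: X = Q⁻¹CD⁻¹.
det Q = 3, so Q⁻¹ = [[1, 1, 3], [0, -2/3, -1], [-1, -4/3, -4]].
det D = 8, so D⁻¹ = [[1/4, 0], [1/8, 1/2]].
Q⁻¹C = [[-15, 6], [4, 8], [14, 4]].
X = (Q⁻¹C)D⁻¹ = [[-3, 3], [2, 4], [4, 2]].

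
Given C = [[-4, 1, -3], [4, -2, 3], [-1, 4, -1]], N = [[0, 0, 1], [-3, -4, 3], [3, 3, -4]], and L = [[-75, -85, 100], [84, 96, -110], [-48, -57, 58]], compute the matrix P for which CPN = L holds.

P = [[-1, -5, 5], [0, 2, -1], [-2, 4, -2]]

P = C⁻¹LN⁻¹ (apply C⁻¹ on the left and N⁻¹ on the right).
det C = -1; the adjugate gives C⁻¹ = [[10, 11, 3], [-1, -1, 0], [-14, -15, -4]].
det N = 3; the adjugate gives N⁻¹ = [[7/3, 1, 4/3], [-1, -1, -1], [1, 0, 0]].
C⁻¹L = [[30, 35, -36], [-9, -11, 10], [-18, -22, 18]].
P = (C⁻¹L)N⁻¹ = [[-1, -5, 5], [0, 2, -1], [-2, 4, -2]].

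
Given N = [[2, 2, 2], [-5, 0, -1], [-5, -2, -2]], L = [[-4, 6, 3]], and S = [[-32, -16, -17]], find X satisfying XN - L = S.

X = [[-3, 4, 2]]

XN = S + L = [[-36, -10, -14]].
N is on the right of X, so right-multiply by N⁻¹: X = (S + L)N⁻¹.
det N = 6, so N⁻¹ = [[-1/3, 0, -1/3], [-5/6, 1, -4/3], [5/3, -1, 5/3]].
X = (S + L)N⁻¹ = [[-3, 4, 2]].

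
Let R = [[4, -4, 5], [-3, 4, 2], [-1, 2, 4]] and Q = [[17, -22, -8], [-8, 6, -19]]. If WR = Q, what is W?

W = [[0, -6, 1], [-1, 3, -5]]

Since R sits to the right of W, W = QR⁻¹.
R has determinant -2; R⁻¹ = [[-6, -13, 14], [-5, -21/2, 23/2], [1, 2, -2]].
W = QR⁻¹ = [[17, -22, -8], [-8, 6, -19]] · [[-6, -13, 14], [-5, -21/2, 23/2], [1, 2, -2]] = [[0, -6, 1], [-1, 3, -5]].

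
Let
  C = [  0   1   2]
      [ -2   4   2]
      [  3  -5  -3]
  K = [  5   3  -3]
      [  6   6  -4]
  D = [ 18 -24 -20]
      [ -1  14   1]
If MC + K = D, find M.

MC = D − K = [[13, -27, -17], [-7, 8, 5]].
Since C sits to the right of M, M = (D − K)C⁻¹.
det C = -4; the adjugate gives C⁻¹ = [[1/2, 7/4, 3/2], [0, 3/2, 1], [1/2, -3/4, -1/2]].
M = (D − K)C⁻¹ = [[-2, -5, 1], [-1, -4, -5]].

M = [[-2, -5, 1], [-1, -4, -5]]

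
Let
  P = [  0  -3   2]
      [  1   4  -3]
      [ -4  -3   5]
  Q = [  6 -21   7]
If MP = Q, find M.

M = [[2, -6, -3]]

Since P sits to the right of M, M = QP⁻¹.
det P = 5, so P⁻¹ = [[11/5, 9/5, 1/5], [7/5, 8/5, 2/5], [13/5, 12/5, 3/5]].
M = QP⁻¹ = [[6, -21, 7]] · [[11/5, 9/5, 1/5], [7/5, 8/5, 2/5], [13/5, 12/5, 3/5]] = [[2, -6, -3]].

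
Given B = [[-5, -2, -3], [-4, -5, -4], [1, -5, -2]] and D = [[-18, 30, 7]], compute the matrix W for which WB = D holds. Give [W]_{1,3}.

-5

Right-multiplying both sides by B⁻¹ gives W = DB⁻¹.
det B = -1; the adjugate gives B⁻¹ = [[10, -11, 7], [12, -13, 8], [-25, 27, -17]].
W = DB⁻¹ = [[-18, 30, 7]] · [[10, -11, 7], [12, -13, 8], [-25, 27, -17]] = [[5, -3, -5]].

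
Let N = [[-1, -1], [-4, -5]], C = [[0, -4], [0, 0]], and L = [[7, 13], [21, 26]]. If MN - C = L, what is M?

M = [[1, -2], [-1, -5]]

MN = L + C = [[7, 9], [21, 26]].
Since N sits to the right of M, M = (L + C)N⁻¹.
N has determinant 1; N⁻¹ = [[-5, 1], [4, -1]].
M = (L + C)N⁻¹ = [[1, -2], [-1, -5]].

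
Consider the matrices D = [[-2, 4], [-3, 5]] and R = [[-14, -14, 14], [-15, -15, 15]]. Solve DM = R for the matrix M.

M = [[-5, -5, 5], [-6, -6, 6]]

Left-multiplying both sides by D⁻¹ gives M = D⁻¹R.
det D = 2, so D⁻¹ = [[5/2, -2], [3/2, -1]].
M = D⁻¹R = [[5/2, -2], [3/2, -1]] · [[-14, -14, 14], [-15, -15, 15]] = [[-5, -5, 5], [-6, -6, 6]].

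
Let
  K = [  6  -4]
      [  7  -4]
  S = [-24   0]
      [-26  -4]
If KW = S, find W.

K is on the left of W, so left-multiply by K⁻¹: W = K⁻¹S.
det K = 4, so K⁻¹ = [[-1, 1], [-7/4, 3/2]].
W = K⁻¹S = [[-1, 1], [-7/4, 3/2]] · [[-24, 0], [-26, -4]] = [[-2, -4], [3, -6]].

W = [[-2, -4], [3, -6]]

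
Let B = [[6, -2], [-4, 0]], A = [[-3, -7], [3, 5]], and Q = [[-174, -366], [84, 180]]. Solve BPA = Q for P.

P = [[5, -2], [-4, 4]]

P = B⁻¹QA⁻¹ (apply B⁻¹ on the left and A⁻¹ on the right).
det B = -8; the adjugate gives B⁻¹ = [[0, -1/4], [-1/2, -3/4]].
A has determinant 6; A⁻¹ = [[5/6, 7/6], [-1/2, -1/2]].
B⁻¹Q = [[-21, -45], [24, 48]].
P = (B⁻¹Q)A⁻¹ = [[5, -2], [-4, 4]].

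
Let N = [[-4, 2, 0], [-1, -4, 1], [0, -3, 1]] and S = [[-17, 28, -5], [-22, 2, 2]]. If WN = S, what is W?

Right-multiplying both sides by N⁻¹ gives W = SN⁻¹.
det N = 6; the adjugate gives N⁻¹ = [[-1/6, -1/3, 1/3], [1/6, -2/3, 2/3], [1/2, -2, 3]].
W = SN⁻¹ = [[-17, 28, -5], [-22, 2, 2]] · [[-1/6, -1/3, 1/3], [1/6, -2/3, 2/3], [1/2, -2, 3]] = [[5, -3, -2], [5, 2, 0]].

W = [[5, -3, -2], [5, 2, 0]]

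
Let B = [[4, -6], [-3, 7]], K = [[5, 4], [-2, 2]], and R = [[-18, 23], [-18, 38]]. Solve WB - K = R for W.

W = [[-1, 3], [-2, 4]]

WB = R + K = [[-13, 27], [-20, 40]].
B is on the right of W, so right-multiply by B⁻¹: W = (R + K)B⁻¹.
det B = 10; the adjugate gives B⁻¹ = [[7/10, 3/5], [3/10, 2/5]].
W = (R + K)B⁻¹ = [[-1, 3], [-2, 4]].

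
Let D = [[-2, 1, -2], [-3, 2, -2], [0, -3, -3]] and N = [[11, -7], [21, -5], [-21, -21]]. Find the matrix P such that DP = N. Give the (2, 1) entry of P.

Left-multiplying both sides by D⁻¹ gives P = D⁻¹N.
det D = -3, so D⁻¹ = [[4, -3, -2/3], [3, -2, -2/3], [-3, 2, 1/3]].
P = D⁻¹N = [[4, -3, -2/3], [3, -2, -2/3], [-3, 2, 1/3]] · [[11, -7], [21, -5], [-21, -21]] = [[-5, 1], [5, 3], [2, 4]].

5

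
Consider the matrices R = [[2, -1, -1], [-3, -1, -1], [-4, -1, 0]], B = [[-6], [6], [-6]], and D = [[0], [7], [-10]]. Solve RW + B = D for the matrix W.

W = [[1], [0], [-4]]

RW = D − B = [[6], [1], [-4]].
Left-multiplying both sides by R⁻¹ gives W = R⁻¹(D − B).
det R = -5; the adjugate gives R⁻¹ = [[1/5, -1/5, 0], [-4/5, 4/5, -1], [1/5, -6/5, 1]].
W = R⁻¹(D − B) = [[1], [0], [-4]].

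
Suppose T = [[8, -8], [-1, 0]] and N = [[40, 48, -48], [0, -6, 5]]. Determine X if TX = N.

Since T multiplies X on the left, X = T⁻¹N.
det T = -8, so T⁻¹ = [[0, -1], [-1/8, -1]].
X = T⁻¹N = [[0, -1], [-1/8, -1]] · [[40, 48, -48], [0, -6, 5]] = [[0, 6, -5], [-5, 0, 1]].

X = [[0, 6, -5], [-5, 0, 1]]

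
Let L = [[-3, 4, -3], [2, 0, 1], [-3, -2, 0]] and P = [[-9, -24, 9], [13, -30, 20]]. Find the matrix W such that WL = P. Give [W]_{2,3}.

3

L is on the right of W, so right-multiply by L⁻¹: W = PL⁻¹.
L has determinant -6; L⁻¹ = [[-1/3, -1, -2/3], [1/2, 3/2, 1/2], [2/3, 3, 4/3]].
W = PL⁻¹ = [[-9, -24, 9], [13, -30, 20]] · [[-1/3, -1, -2/3], [1/2, 3/2, 1/2], [2/3, 3, 4/3]] = [[-3, 0, 6], [-6, 2, 3]].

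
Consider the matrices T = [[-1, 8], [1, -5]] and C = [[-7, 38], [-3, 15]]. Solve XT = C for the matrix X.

X = [[1, -6], [0, -3]]

T is on the right of X, so right-multiply by T⁻¹: X = CT⁻¹.
det T = -3; the adjugate gives T⁻¹ = [[5/3, 8/3], [1/3, 1/3]].
X = CT⁻¹ = [[-7, 38], [-3, 15]] · [[5/3, 8/3], [1/3, 1/3]] = [[1, -6], [0, -3]].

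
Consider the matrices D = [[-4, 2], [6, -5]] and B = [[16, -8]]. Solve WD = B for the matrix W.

D is on the right of W, so right-multiply by D⁻¹: W = BD⁻¹.
det D = 8; the adjugate gives D⁻¹ = [[-5/8, -1/4], [-3/4, -1/2]].
W = BD⁻¹ = [[16, -8]] · [[-5/8, -1/4], [-3/4, -1/2]] = [[-4, 0]].

W = [[-4, 0]]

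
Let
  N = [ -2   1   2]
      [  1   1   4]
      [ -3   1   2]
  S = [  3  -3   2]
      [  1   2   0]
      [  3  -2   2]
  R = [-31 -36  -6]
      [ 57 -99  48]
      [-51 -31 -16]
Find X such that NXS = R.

X = N⁻¹RS⁻¹ (apply N⁻¹ on the left and S⁻¹ on the right).
N has determinant -2; N⁻¹ = [[1, 0, -1], [7, -1, -5], [-2, 1/2, 3/2]].
det S = 2, so S⁻¹ = [[2, 1, -2], [-1, 0, 1], [-4, -3/2, 9/2]].
N⁻¹R = [[20, -5, 10], [-19, 2, -10], [14, -24, 12]].
X = (N⁻¹R)S⁻¹ = [[5, 5, 0], [0, -4, -5], [4, -4, 2]].

X = [[5, 5, 0], [0, -4, -5], [4, -4, 2]]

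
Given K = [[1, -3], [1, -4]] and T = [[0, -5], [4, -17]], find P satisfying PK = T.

P = [[-5, 5], [-1, 5]]

K is on the right of P, so right-multiply by K⁻¹: P = TK⁻¹.
det K = -1, so K⁻¹ = [[4, -3], [1, -1]].
P = TK⁻¹ = [[0, -5], [4, -17]] · [[4, -3], [1, -1]] = [[-5, 5], [-1, 5]].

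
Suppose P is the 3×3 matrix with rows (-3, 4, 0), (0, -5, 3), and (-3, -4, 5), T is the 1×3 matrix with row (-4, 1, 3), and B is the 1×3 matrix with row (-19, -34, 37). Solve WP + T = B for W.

WP = B − T = [[-15, -35, 34]].
Right-multiplying both sides by P⁻¹ gives W = (B − T)P⁻¹.
P has determinant 3; P⁻¹ = [[-13/3, -20/3, 4], [-3, -5, 3], [-5, -8, 5]].
W = (B − T)P⁻¹ = [[0, 3, 5]].

W = [[0, 3, 5]]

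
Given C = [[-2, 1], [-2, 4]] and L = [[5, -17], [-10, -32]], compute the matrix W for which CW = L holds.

C is on the left of W, so left-multiply by C⁻¹: W = C⁻¹L.
det C = -6, so C⁻¹ = [[-2/3, 1/6], [-1/3, 1/3]].
W = C⁻¹L = [[-2/3, 1/6], [-1/3, 1/3]] · [[5, -17], [-10, -32]] = [[-5, 6], [-5, -5]].

W = [[-5, 6], [-5, -5]]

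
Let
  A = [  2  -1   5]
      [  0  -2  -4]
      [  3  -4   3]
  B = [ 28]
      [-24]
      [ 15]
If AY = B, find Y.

Y = [[-1], [0], [6]]

A is on the left of Y, so left-multiply by A⁻¹: Y = A⁻¹B.
A has determinant -2; A⁻¹ = [[11, 17/2, -7], [6, 9/2, -4], [-3, -5/2, 2]].
Y = A⁻¹B = [[11, 17/2, -7], [6, 9/2, -4], [-3, -5/2, 2]] · [[28], [-24], [15]] = [[-1], [0], [6]].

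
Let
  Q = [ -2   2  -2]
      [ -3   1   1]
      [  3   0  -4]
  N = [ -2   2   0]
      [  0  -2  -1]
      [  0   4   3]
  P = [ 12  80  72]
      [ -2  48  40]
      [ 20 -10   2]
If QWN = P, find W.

Left-multiply by Q⁻¹ and right-multiply by N⁻¹: W = Q⁻¹PN⁻¹.
det Q = -4, so Q⁻¹ = [[1, -2, -1], [9/4, -7/2, -2], [3/4, -3/2, -1]].
N has determinant 4; N⁻¹ = [[-1/2, -3/2, -1/2], [0, -3/2, -1/2], [0, 2, 1]].
Q⁻¹P = [[-4, -6, -10], [-6, 32, 18], [-8, -2, -8]].
W = (Q⁻¹P)N⁻¹ = [[2, -5, -5], [3, -3, 5], [4, -1, -3]].

W = [[2, -5, -5], [3, -3, 5], [4, -1, -3]]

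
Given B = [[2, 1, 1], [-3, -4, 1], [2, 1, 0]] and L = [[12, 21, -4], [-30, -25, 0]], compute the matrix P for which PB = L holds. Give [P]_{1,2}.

Since B sits to the right of P, P = LB⁻¹.
det B = 5, so B⁻¹ = [[-1/5, 1/5, 1], [2/5, -2/5, -1], [1, 0, -1]].
P = LB⁻¹ = [[12, 21, -4], [-30, -25, 0]] · [[-1/5, 1/5, 1], [2/5, -2/5, -1], [1, 0, -1]] = [[2, -6, -5], [-4, 4, -5]].

-6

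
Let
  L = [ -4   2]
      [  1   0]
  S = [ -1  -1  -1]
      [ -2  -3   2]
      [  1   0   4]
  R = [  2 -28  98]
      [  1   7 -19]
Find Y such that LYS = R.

Y = [[-1, -2, -4], [3, -1, 4]]

Left-multiply by L⁻¹ and right-multiply by S⁻¹: Y = L⁻¹RS⁻¹.
det L = -2; the adjugate gives L⁻¹ = [[0, 1], [1/2, 2]].
det S = -1, so S⁻¹ = [[12, -4, 5], [-10, 3, -4], [-3, 1, -1]].
L⁻¹R = [[1, 7, -19], [3, 0, 11]].
Y = (L⁻¹R)S⁻¹ = [[-1, -2, -4], [3, -1, 4]].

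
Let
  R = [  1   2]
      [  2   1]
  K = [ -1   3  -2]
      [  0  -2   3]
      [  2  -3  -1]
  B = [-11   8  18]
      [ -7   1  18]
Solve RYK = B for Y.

Left-multiply by R⁻¹ and right-multiply by K⁻¹: Y = R⁻¹BK⁻¹.
R has determinant -3; R⁻¹ = [[-1/3, 2/3], [2/3, -1/3]].
det K = -1, so K⁻¹ = [[-11, -9, -5], [-6, -5, -3], [-4, -3, -2]].
R⁻¹B = [[-1, -2, 6], [-5, 5, 6]].
Y = (R⁻¹B)K⁻¹ = [[-1, 1, -1], [1, 2, -2]].

Y = [[-1, 1, -1], [1, 2, -2]]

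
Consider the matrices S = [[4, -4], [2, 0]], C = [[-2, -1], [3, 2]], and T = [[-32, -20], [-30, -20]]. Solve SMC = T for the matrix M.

Left-multiply by S⁻¹ and right-multiply by C⁻¹: M = S⁻¹TC⁻¹.
det S = 8, so S⁻¹ = [[0, 1/2], [-1/4, 1/2]].
det C = -1; the adjugate gives C⁻¹ = [[-2, -1], [3, 2]].
S⁻¹T = [[-15, -10], [-7, -5]].
M = (S⁻¹T)C⁻¹ = [[0, -5], [-1, -3]].

M = [[0, -5], [-1, -3]]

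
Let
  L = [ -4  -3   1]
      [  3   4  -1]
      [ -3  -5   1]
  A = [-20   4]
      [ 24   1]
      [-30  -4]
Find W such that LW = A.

W = [[2, -2], [6, 3], [6, 5]]

Since L multiplies W on the left, W = L⁻¹A.
det L = 1, so L⁻¹ = [[-1, -2, -1], [0, -1, -1], [-3, -11, -7]].
W = L⁻¹A = [[-1, -2, -1], [0, -1, -1], [-3, -11, -7]] · [[-20, 4], [24, 1], [-30, -4]] = [[2, -2], [6, 3], [6, 5]].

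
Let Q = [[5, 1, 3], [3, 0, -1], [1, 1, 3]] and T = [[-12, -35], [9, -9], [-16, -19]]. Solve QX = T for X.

Since Q multiplies X on the left, X = Q⁻¹T.
Q has determinant 4; Q⁻¹ = [[1/4, 0, -1/4], [-5/2, 3, 7/2], [3/4, -1, -3/4]].
X = Q⁻¹T = [[1/4, 0, -1/4], [-5/2, 3, 7/2], [3/4, -1, -3/4]] · [[-12, -35], [9, -9], [-16, -19]] = [[1, -4], [1, -6], [-6, -3]].

X = [[1, -4], [1, -6], [-6, -3]]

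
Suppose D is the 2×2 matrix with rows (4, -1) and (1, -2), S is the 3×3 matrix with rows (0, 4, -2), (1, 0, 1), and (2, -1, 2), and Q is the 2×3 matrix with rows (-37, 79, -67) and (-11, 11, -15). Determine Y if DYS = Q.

Y = [[4, 1, -5], [1, 3, -1]]

Isolating Y: multiply by D⁻¹ from the left and S⁻¹ from the right, so Y = D⁻¹QS⁻¹.
D has determinant -7; D⁻¹ = [[2/7, -1/7], [1/7, -4/7]].
det S = 2, so S⁻¹ = [[1/2, -3, 2], [0, 2, -1], [-1/2, 4, -2]].
D⁻¹Q = [[-9, 21, -17], [1, 5, -1]].
Y = (D⁻¹Q)S⁻¹ = [[4, 1, -5], [1, 3, -1]].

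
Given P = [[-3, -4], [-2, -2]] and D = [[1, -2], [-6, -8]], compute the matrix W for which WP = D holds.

W = [[3, -5], [2, 0]]

P is on the right of W, so right-multiply by P⁻¹: W = DP⁻¹.
det P = -2; the adjugate gives P⁻¹ = [[1, -2], [-1, 3/2]].
W = DP⁻¹ = [[1, -2], [-6, -8]] · [[1, -2], [-1, 3/2]] = [[3, -5], [2, 0]].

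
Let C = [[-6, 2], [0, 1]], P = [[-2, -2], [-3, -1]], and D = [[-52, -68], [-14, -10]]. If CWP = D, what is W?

Left-multiply by C⁻¹ and right-multiply by P⁻¹: W = C⁻¹DP⁻¹.
C has determinant -6; C⁻¹ = [[-1/6, 1/3], [0, 1]].
P has determinant -4; P⁻¹ = [[1/4, -1/2], [-3/4, 1/2]].
C⁻¹D = [[4, 8], [-14, -10]].
W = (C⁻¹D)P⁻¹ = [[-5, 2], [4, 2]].

W = [[-5, 2], [4, 2]]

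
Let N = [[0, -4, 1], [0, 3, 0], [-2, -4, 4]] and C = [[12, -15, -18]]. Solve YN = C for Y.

Y = [[6, -5, -6]]

Right-multiplying both sides by N⁻¹ gives Y = CN⁻¹.
det N = 6, so N⁻¹ = [[2, 2, -1/2], [0, 1/3, 0], [1, 4/3, 0]].
Y = CN⁻¹ = [[12, -15, -18]] · [[2, 2, -1/2], [0, 1/3, 0], [1, 4/3, 0]] = [[6, -5, -6]].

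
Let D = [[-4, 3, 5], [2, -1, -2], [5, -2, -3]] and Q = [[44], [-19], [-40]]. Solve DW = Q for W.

W = [[-5], [3], [3]]

D is on the left of W, so left-multiply by D⁻¹: W = D⁻¹Q.
det D = -3, so D⁻¹ = [[1/3, 1/3, 1/3], [4/3, 13/3, -2/3], [-1/3, -7/3, 2/3]].
W = D⁻¹Q = [[1/3, 1/3, 1/3], [4/3, 13/3, -2/3], [-1/3, -7/3, 2/3]] · [[44], [-19], [-40]] = [[-5], [3], [3]].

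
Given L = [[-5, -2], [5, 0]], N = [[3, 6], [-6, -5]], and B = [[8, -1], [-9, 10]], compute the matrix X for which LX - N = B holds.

X = [[-3, 1], [2, -5]]

LX = B + N = [[11, 5], [-15, 5]].
L is on the left of X, so left-multiply by L⁻¹: X = L⁻¹(B + N).
det L = 10, so L⁻¹ = [[0, 1/5], [-1/2, -1/2]].
X = L⁻¹(B + N) = [[-3, 1], [2, -5]].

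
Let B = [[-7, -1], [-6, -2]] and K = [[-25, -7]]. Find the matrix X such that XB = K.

X = [[1, 3]]

Since B sits to the right of X, X = KB⁻¹.
det B = 8, so B⁻¹ = [[-1/4, 1/8], [3/4, -7/8]].
X = KB⁻¹ = [[-25, -7]] · [[-1/4, 1/8], [3/4, -7/8]] = [[1, 3]].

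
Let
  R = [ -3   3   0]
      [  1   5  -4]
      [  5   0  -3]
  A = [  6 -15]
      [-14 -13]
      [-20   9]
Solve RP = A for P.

Left-multiplying both sides by R⁻¹ gives P = R⁻¹A.
R has determinant -6; R⁻¹ = [[5/2, -3/2, 2], [17/6, -3/2, 2], [25/6, -5/2, 3]].
P = R⁻¹A = [[5/2, -3/2, 2], [17/6, -3/2, 2], [25/6, -5/2, 3]] · [[6, -15], [-14, -13], [-20, 9]] = [[-4, 0], [-2, -5], [0, -3]].

P = [[-4, 0], [-2, -5], [0, -3]]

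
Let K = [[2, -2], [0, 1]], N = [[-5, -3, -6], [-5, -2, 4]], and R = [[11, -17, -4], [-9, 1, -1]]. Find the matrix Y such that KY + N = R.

Y = [[4, -4, -4], [-4, 3, -5]]

KY = R − N = [[16, -14, 2], [-4, 3, -5]].
Since K multiplies Y on the left, Y = K⁻¹(R − N).
det K = 2; the adjugate gives K⁻¹ = [[1/2, 1], [0, 1]].
Y = K⁻¹(R − N) = [[4, -4, -4], [-4, 3, -5]].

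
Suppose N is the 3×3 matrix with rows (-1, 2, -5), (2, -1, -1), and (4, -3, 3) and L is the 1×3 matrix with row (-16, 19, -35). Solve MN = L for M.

M = [[6, -1, -2]]

Right-multiplying both sides by N⁻¹ gives M = LN⁻¹.
det N = -4, so N⁻¹ = [[3/2, -9/4, 7/4], [5/2, -17/4, 11/4], [1/2, -5/4, 3/4]].
M = LN⁻¹ = [[-16, 19, -35]] · [[3/2, -9/4, 7/4], [5/2, -17/4, 11/4], [1/2, -5/4, 3/4]] = [[6, -1, -2]].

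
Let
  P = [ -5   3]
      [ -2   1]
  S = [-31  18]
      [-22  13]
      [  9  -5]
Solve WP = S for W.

Right-multiplying both sides by P⁻¹ gives W = SP⁻¹.
det P = 1, so P⁻¹ = [[1, -3], [2, -5]].
W = SP⁻¹ = [[-31, 18], [-22, 13], [9, -5]] · [[1, -3], [2, -5]] = [[5, 3], [4, 1], [-1, -2]].

W = [[5, 3], [4, 1], [-1, -2]]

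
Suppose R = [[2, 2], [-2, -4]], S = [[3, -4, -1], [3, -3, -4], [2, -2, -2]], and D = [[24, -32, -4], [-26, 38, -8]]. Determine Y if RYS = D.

Y = [[2, 1, 1], [2, -3, 2]]

Left-multiply by R⁻¹ and right-multiply by S⁻¹: Y = R⁻¹DS⁻¹.
R has determinant -4; R⁻¹ = [[1, 1/2], [-1/2, -1/2]].
S has determinant 2; S⁻¹ = [[-1, -3, 13/2], [-1, -2, 9/2], [0, -1, 3/2]].
R⁻¹D = [[11, -13, -8], [1, -3, 6]].
Y = (R⁻¹D)S⁻¹ = [[2, 1, 1], [2, -3, 2]].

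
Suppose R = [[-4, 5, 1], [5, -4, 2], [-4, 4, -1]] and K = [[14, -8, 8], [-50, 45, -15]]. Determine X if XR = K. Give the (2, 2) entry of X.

-6

R is on the right of X, so right-multiply by R⁻¹: X = KR⁻¹.
R has determinant 5; R⁻¹ = [[-4/5, 9/5, 14/5], [-3/5, 8/5, 13/5], [4/5, -4/5, -9/5]].
X = KR⁻¹ = [[14, -8, 8], [-50, 45, -15]] · [[-4/5, 9/5, 14/5], [-3/5, 8/5, 13/5], [4/5, -4/5, -9/5]] = [[0, 6, 4], [1, -6, 4]].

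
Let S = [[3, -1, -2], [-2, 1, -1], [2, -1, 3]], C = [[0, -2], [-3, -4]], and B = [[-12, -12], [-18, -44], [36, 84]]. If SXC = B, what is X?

X = [[-4, 1], [-2, 5], [-4, -3]]

Left-multiply by S⁻¹ and right-multiply by C⁻¹: X = S⁻¹BC⁻¹.
det S = 2; the adjugate gives S⁻¹ = [[1, 5/2, 3/2], [2, 13/2, 7/2], [0, 1/2, 1/2]].
det C = -6, so C⁻¹ = [[2/3, -1/3], [-1/2, 0]].
S⁻¹B = [[-3, 4], [-15, -16], [9, 20]].
X = (S⁻¹B)C⁻¹ = [[-4, 1], [-2, 5], [-4, -3]].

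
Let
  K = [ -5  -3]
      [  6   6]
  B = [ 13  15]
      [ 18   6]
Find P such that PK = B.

K is on the right of P, so right-multiply by K⁻¹: P = BK⁻¹.
det K = -12, so K⁻¹ = [[-1/2, -1/4], [1/2, 5/12]].
P = BK⁻¹ = [[13, 15], [18, 6]] · [[-1/2, -1/4], [1/2, 5/12]] = [[1, 3], [-6, -2]].

P = [[1, 3], [-6, -2]]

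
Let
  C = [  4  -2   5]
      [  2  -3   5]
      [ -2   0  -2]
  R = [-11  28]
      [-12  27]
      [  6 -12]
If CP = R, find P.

P = [[2, 0], [-3, 1], [-5, 6]]

C is on the left of P, so left-multiply by C⁻¹: P = C⁻¹R.
det C = 6, so C⁻¹ = [[1, -2/3, 5/6], [-1, 1/3, -5/3], [-1, 2/3, -4/3]].
P = C⁻¹R = [[1, -2/3, 5/6], [-1, 1/3, -5/3], [-1, 2/3, -4/3]] · [[-11, 28], [-12, 27], [6, -12]] = [[2, 0], [-3, 1], [-5, 6]].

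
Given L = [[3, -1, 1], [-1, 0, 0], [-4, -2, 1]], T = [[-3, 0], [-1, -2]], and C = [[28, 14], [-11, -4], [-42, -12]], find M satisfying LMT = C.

M = [[-3, -2], [2, 1], [4, 0]]

M = L⁻¹CT⁻¹ (apply L⁻¹ on the left and T⁻¹ on the right).
det L = 1, so L⁻¹ = [[0, -1, 0], [1, 7, -1], [2, 10, -1]].
T has determinant 6; T⁻¹ = [[-1/3, 0], [1/6, -1/2]].
L⁻¹C = [[11, 4], [-7, -2], [-12, 0]].
M = (L⁻¹C)T⁻¹ = [[-3, -2], [2, 1], [4, 0]].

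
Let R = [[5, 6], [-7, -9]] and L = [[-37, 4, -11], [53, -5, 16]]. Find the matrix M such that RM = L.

M = [[-5, 2, -1], [-2, -1, -1]]

R is on the left of M, so left-multiply by R⁻¹: M = R⁻¹L.
det R = -3; the adjugate gives R⁻¹ = [[3, 2], [-7/3, -5/3]].
M = R⁻¹L = [[3, 2], [-7/3, -5/3]] · [[-37, 4, -11], [53, -5, 16]] = [[-5, 2, -1], [-2, -1, -1]].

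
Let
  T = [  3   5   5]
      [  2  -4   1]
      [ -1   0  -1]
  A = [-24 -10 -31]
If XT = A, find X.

X = [[-6, -5, -4]]

T is on the right of X, so right-multiply by T⁻¹: X = AT⁻¹.
det T = -3; the adjugate gives T⁻¹ = [[-4/3, -5/3, -25/3], [-1/3, -2/3, -7/3], [4/3, 5/3, 22/3]].
X = AT⁻¹ = [[-24, -10, -31]] · [[-4/3, -5/3, -25/3], [-1/3, -2/3, -7/3], [4/3, 5/3, 22/3]] = [[-6, -5, -4]].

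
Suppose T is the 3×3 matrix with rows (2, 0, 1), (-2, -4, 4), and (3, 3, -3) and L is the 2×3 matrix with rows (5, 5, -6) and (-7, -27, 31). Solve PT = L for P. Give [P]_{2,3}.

T is on the right of P, so right-multiply by T⁻¹: P = LT⁻¹.
det T = 6; the adjugate gives T⁻¹ = [[0, 1/2, 2/3], [1, -3/2, -5/3], [1, -1, -4/3]].
P = LT⁻¹ = [[5, 5, -6], [-7, -27, 31]] · [[0, 1/2, 2/3], [1, -3/2, -5/3], [1, -1, -4/3]] = [[-1, 1, 3], [4, 6, -1]].

-1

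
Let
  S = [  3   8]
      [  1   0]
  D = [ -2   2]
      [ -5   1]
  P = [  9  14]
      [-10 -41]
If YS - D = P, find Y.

Y = [[2, 1], [-5, 0]]

YS = P + D = [[7, 16], [-15, -40]].
Right-multiplying both sides by S⁻¹ gives Y = (P + D)S⁻¹.
S has determinant -8; S⁻¹ = [[0, 1], [1/8, -3/8]].
Y = (P + D)S⁻¹ = [[2, 1], [-5, 0]].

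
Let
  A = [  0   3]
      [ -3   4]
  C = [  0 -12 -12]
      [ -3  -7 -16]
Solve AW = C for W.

Left-multiplying both sides by A⁻¹ gives W = A⁻¹C.
det A = 9; the adjugate gives A⁻¹ = [[4/9, -1/3], [1/3, 0]].
W = A⁻¹C = [[4/9, -1/3], [1/3, 0]] · [[0, -12, -12], [-3, -7, -16]] = [[1, -3, 0], [0, -4, -4]].

W = [[1, -3, 0], [0, -4, -4]]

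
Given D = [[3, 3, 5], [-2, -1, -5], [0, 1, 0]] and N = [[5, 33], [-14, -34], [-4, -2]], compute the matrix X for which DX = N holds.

X = [[-1, 3], [-4, -2], [4, 6]]

Left-multiplying both sides by D⁻¹ gives X = D⁻¹N.
det D = 5; the adjugate gives D⁻¹ = [[1, 1, -2], [0, 0, 1], [-2/5, -3/5, 3/5]].
X = D⁻¹N = [[1, 1, -2], [0, 0, 1], [-2/5, -3/5, 3/5]] · [[5, 33], [-14, -34], [-4, -2]] = [[-1, 3], [-4, -2], [4, 6]].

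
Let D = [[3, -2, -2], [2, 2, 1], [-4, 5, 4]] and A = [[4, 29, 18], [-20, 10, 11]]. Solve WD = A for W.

W = [[4, 6, 5], [-6, -1, 0]]

Since D sits to the right of W, W = AD⁻¹.
det D = -3; the adjugate gives D⁻¹ = [[-1, 2/3, -2/3], [4, -4/3, 7/3], [-6, 7/3, -10/3]].
W = AD⁻¹ = [[4, 29, 18], [-20, 10, 11]] · [[-1, 2/3, -2/3], [4, -4/3, 7/3], [-6, 7/3, -10/3]] = [[4, 6, 5], [-6, -1, 0]].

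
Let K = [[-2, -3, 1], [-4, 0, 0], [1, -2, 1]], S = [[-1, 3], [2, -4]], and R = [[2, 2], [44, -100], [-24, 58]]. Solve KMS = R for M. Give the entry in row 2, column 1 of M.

Left-multiply by K⁻¹ and right-multiply by S⁻¹: M = K⁻¹RS⁻¹.
det K = -4, so K⁻¹ = [[0, -1/4, 0], [-1, 3/4, 1], [-2, 7/4, 3]].
det S = -2, so S⁻¹ = [[2, 3/2], [1, 1/2]].
K⁻¹R = [[-11, 25], [7, -19], [1, -5]].
M = (K⁻¹R)S⁻¹ = [[3, -4], [-5, 1], [-3, -1]].

-5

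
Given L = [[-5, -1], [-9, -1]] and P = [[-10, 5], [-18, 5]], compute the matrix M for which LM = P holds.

M = [[2, 0], [0, -5]]

L is on the left of M, so left-multiply by L⁻¹: M = L⁻¹P.
det L = -4; the adjugate gives L⁻¹ = [[1/4, -1/4], [-9/4, 5/4]].
M = L⁻¹P = [[1/4, -1/4], [-9/4, 5/4]] · [[-10, 5], [-18, 5]] = [[2, 0], [0, -5]].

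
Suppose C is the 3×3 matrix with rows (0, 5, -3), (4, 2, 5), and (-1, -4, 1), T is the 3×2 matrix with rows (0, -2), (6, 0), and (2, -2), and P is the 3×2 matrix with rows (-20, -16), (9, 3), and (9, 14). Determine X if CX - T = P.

CX = P + T = [[-20, -18], [15, 3], [11, 12]].
Since C multiplies X on the left, X = C⁻¹(P + T).
det C = -3, so C⁻¹ = [[-22/3, -7/3, -31/3], [3, 1, 4], [14/3, 5/3, 20/3]].
X = C⁻¹(P + T) = [[-2, 1], [-1, -3], [5, 1]].

X = [[-2, 1], [-1, -3], [5, 1]]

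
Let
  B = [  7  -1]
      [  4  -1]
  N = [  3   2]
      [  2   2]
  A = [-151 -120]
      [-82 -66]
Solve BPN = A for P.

Left-multiply by B⁻¹ and right-multiply by N⁻¹: P = B⁻¹AN⁻¹.
det B = -3, so B⁻¹ = [[1/3, -1/3], [4/3, -7/3]].
det N = 2, so N⁻¹ = [[1, -1], [-1, 3/2]].
B⁻¹A = [[-23, -18], [-10, -6]].
P = (B⁻¹A)N⁻¹ = [[-5, -4], [-4, 1]].

P = [[-5, -4], [-4, 1]]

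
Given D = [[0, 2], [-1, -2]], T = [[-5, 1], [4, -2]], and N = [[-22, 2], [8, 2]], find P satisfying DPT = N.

P = [[-2, 1], [3, 1]]

Isolating P: multiply by D⁻¹ from the left and T⁻¹ from the right, so P = D⁻¹NT⁻¹.
det D = 2; the adjugate gives D⁻¹ = [[-1, -1], [1/2, 0]].
T has determinant 6; T⁻¹ = [[-1/3, -1/6], [-2/3, -5/6]].
D⁻¹N = [[14, -4], [-11, 1]].
P = (D⁻¹N)T⁻¹ = [[-2, 1], [3, 1]].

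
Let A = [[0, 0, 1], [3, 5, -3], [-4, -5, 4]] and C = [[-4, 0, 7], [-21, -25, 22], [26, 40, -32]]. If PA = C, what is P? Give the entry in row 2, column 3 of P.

Right-multiplying both sides by A⁻¹ gives P = CA⁻¹.
det A = 5, so A⁻¹ = [[1, -1, -1], [0, 4/5, 3/5], [1, 0, 0]].
P = CA⁻¹ = [[-4, 0, 7], [-21, -25, 22], [26, 40, -32]] · [[1, -1, -1], [0, 4/5, 3/5], [1, 0, 0]] = [[3, 4, 4], [1, 1, 6], [-6, 6, -2]].

6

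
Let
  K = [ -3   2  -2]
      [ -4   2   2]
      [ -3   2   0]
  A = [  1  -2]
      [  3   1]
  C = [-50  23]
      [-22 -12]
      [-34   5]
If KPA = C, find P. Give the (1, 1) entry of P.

Left-multiply by K⁻¹ and right-multiply by A⁻¹: P = K⁻¹CA⁻¹.
K has determinant 4; K⁻¹ = [[-1, -1, 2], [-3/2, -3/2, 7/2], [-1/2, 0, 1/2]].
det A = 7, so A⁻¹ = [[1/7, 2/7], [-3/7, 1/7]].
K⁻¹C = [[4, -1], [-11, 1], [8, -9]].
P = (K⁻¹C)A⁻¹ = [[1, 1], [-2, -3], [5, 1]].

1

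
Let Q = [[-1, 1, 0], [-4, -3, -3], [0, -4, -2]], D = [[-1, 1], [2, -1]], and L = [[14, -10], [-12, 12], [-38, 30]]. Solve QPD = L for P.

P = [[3, 0], [-3, 4], [-5, -4]]

Isolating P: multiply by Q⁻¹ from the left and D⁻¹ from the right, so P = Q⁻¹LD⁻¹.
det Q = -2, so Q⁻¹ = [[3, -1, 3/2], [4, -1, 3/2], [-8, 2, -7/2]].
det D = -1, so D⁻¹ = [[1, 1], [2, 1]].
Q⁻¹L = [[-3, 3], [11, -7], [-3, -1]].
P = (Q⁻¹L)D⁻¹ = [[3, 0], [-3, 4], [-5, -4]].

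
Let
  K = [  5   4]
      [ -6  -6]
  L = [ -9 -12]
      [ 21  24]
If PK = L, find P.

P = [[3, 4], [-3, -6]]

Right-multiplying both sides by K⁻¹ gives P = LK⁻¹.
K has determinant -6; K⁻¹ = [[1, 2/3], [-1, -5/6]].
P = LK⁻¹ = [[-9, -12], [21, 24]] · [[1, 2/3], [-1, -5/6]] = [[3, 4], [-3, -6]].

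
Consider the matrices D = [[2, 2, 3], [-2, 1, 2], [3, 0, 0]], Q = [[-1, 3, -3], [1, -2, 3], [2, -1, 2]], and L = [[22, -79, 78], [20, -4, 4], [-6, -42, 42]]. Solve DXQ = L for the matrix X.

Left-multiply by D⁻¹ and right-multiply by Q⁻¹: X = D⁻¹LQ⁻¹.
det D = 3; the adjugate gives D⁻¹ = [[0, 0, 1/3], [2, -3, -10/3], [-1, 2, 2]].
det Q = 4, so Q⁻¹ = [[-1/4, -3/4, 3/4], [1, 1, 0], [3/4, 5/4, -1/4]].
D⁻¹L = [[-2, -14, 14], [4, -6, 4], [6, -13, 14]].
X = (D⁻¹L)Q⁻¹ = [[-3, 5, -5], [-4, -4, 2], [-4, 0, 1]].

X = [[-3, 5, -5], [-4, -4, 2], [-4, 0, 1]]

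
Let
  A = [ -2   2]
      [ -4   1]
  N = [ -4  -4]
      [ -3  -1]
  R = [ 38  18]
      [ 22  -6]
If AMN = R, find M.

Left-multiply by A⁻¹ and right-multiply by N⁻¹: M = A⁻¹RN⁻¹.
det A = 6; the adjugate gives A⁻¹ = [[1/6, -1/3], [2/3, -1/3]].
det N = -8; the adjugate gives N⁻¹ = [[1/8, -1/2], [-3/8, 1/2]].
A⁻¹R = [[-1, 5], [18, 14]].
M = (A⁻¹R)N⁻¹ = [[-2, 3], [-3, -2]].

M = [[-2, 3], [-3, -2]]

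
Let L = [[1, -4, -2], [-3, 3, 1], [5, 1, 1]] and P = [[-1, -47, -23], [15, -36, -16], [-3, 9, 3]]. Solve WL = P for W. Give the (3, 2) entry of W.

Right-multiplying both sides by L⁻¹ gives W = PL⁻¹.
det L = 6, so L⁻¹ = [[1/3, 1/3, 1/3], [4/3, 11/6, 5/6], [-3, -7/2, -3/2]].
W = PL⁻¹ = [[-1, -47, -23], [15, -36, -16], [-3, 9, 3]] · [[1/3, 1/3, 1/3], [4/3, 11/6, 5/6], [-3, -7/2, -3/2]] = [[6, -6, -5], [5, -5, -1], [2, 5, 2]].

5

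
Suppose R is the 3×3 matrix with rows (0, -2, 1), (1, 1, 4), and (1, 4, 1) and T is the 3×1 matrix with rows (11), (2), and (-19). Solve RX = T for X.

Since R multiplies X on the left, X = R⁻¹T.
det R = -3, so R⁻¹ = [[5, -2, 3], [-1, 1/3, -1/3], [-1, 2/3, -2/3]].
X = R⁻¹T = [[5, -2, 3], [-1, 1/3, -1/3], [-1, 2/3, -2/3]] · [[11], [2], [-19]] = [[-6], [-4], [3]].

X = [[-6], [-4], [3]]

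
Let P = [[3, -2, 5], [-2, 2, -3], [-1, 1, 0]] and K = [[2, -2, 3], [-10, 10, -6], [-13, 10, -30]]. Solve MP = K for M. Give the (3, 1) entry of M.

Since P sits to the right of M, M = KP⁻¹.
det P = 3; the adjugate gives P⁻¹ = [[1, 5/3, -4/3], [1, 5/3, -1/3], [0, -1/3, 2/3]].
M = KP⁻¹ = [[2, -2, 3], [-10, 10, -6], [-13, 10, -30]] · [[1, 5/3, -4/3], [1, 5/3, -1/3], [0, -1/3, 2/3]] = [[0, -1, 0], [0, 2, 6], [-3, 5, -6]].

-3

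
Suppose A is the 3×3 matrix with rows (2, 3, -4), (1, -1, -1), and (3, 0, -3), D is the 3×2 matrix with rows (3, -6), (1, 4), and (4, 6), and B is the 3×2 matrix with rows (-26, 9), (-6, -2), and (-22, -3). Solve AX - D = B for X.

AX = B + D = [[-23, 3], [-5, 2], [-18, 3]].
Left-multiplying both sides by A⁻¹ gives X = A⁻¹(B + D).
A has determinant -6; A⁻¹ = [[-1/2, -3/2, 7/6], [0, -1, 1/3], [-1/2, -3/2, 5/6]].
X = A⁻¹(B + D) = [[-2, -1], [-1, -1], [4, -2]].

X = [[-2, -1], [-1, -1], [4, -2]]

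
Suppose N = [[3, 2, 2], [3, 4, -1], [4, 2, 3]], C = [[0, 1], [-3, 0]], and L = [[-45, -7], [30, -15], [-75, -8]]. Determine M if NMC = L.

M = N⁻¹LC⁻¹ (apply N⁻¹ on the left and C⁻¹ on the right).
det N = -4, so N⁻¹ = [[-7/2, 1/2, 5/2], [13/4, -1/4, -9/4], [5/2, -1/2, -3/2]].
det C = 3; the adjugate gives C⁻¹ = [[0, -1/3], [1, 0]].
N⁻¹L = [[-15, -3], [15, -1], [-15, 2]].
M = (N⁻¹L)C⁻¹ = [[-3, 5], [-1, -5], [2, 5]].

M = [[-3, 5], [-1, -5], [2, 5]]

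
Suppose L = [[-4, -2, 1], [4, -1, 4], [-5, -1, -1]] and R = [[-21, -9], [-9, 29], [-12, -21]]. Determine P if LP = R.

Since L multiplies P on the left, P = L⁻¹R.
det L = 3, so L⁻¹ = [[5/3, -1, -7/3], [-16/3, 3, 20/3], [-3, 2, 4]].
P = L⁻¹R = [[5/3, -1, -7/3], [-16/3, 3, 20/3], [-3, 2, 4]] · [[-21, -9], [-9, 29], [-12, -21]] = [[2, 5], [5, -5], [-3, 1]].

P = [[2, 5], [5, -5], [-3, 1]]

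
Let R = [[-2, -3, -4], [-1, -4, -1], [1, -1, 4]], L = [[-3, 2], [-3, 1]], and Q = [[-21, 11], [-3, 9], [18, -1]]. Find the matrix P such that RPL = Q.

P = [[-1, -4], [-2, 3], [1, -1]]

Isolating P: multiply by R⁻¹ from the left and L⁻¹ from the right, so P = R⁻¹QL⁻¹.
det R = 5; the adjugate gives R⁻¹ = [[-17/5, 16/5, -13/5], [3/5, -4/5, 2/5], [1, -1, 1]].
det L = 3, so L⁻¹ = [[1/3, -2/3], [1, -1]].
R⁻¹Q = [[15, -6], [-3, -1], [0, 1]].
P = (R⁻¹Q)L⁻¹ = [[-1, -4], [-2, 3], [1, -1]].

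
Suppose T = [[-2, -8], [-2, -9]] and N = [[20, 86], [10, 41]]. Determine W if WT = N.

W = [[-4, -6], [-4, -1]]

Since T sits to the right of W, W = NT⁻¹.
det T = 2, so T⁻¹ = [[-9/2, 4], [1, -1]].
W = NT⁻¹ = [[20, 86], [10, 41]] · [[-9/2, 4], [1, -1]] = [[-4, -6], [-4, -1]].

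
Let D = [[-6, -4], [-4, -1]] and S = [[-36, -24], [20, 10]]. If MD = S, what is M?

M = [[6, 0], [-2, -2]]

D is on the right of M, so right-multiply by D⁻¹: M = SD⁻¹.
det D = -10, so D⁻¹ = [[1/10, -2/5], [-2/5, 3/5]].
M = SD⁻¹ = [[-36, -24], [20, 10]] · [[1/10, -2/5], [-2/5, 3/5]] = [[6, 0], [-2, -2]].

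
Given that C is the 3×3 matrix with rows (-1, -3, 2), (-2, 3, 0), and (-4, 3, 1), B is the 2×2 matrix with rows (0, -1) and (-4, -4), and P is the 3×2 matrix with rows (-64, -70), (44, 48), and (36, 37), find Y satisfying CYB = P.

Y = C⁻¹PB⁻¹ (apply C⁻¹ on the left and B⁻¹ on the right).
det C = 3, so C⁻¹ = [[1, 3, -2], [2/3, 7/3, -4/3], [2, 5, -3]].
det B = -4, so B⁻¹ = [[1, -1/4], [-1, 0]].
C⁻¹P = [[-4, 0], [12, 16], [-16, -11]].
Y = (C⁻¹P)B⁻¹ = [[-4, 1], [-4, -3], [-5, 4]].

Y = [[-4, 1], [-4, -3], [-5, 4]]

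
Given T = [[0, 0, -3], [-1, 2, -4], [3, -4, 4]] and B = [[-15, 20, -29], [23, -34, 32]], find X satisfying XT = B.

X = [[3, 0, -5], [4, -5, 6]]

T is on the right of X, so right-multiply by T⁻¹: X = BT⁻¹.
det T = 6, so T⁻¹ = [[-4/3, 2, 1], [-4/3, 3/2, 1/2], [-1/3, 0, 0]].
X = BT⁻¹ = [[-15, 20, -29], [23, -34, 32]] · [[-4/3, 2, 1], [-4/3, 3/2, 1/2], [-1/3, 0, 0]] = [[3, 0, -5], [4, -5, 6]].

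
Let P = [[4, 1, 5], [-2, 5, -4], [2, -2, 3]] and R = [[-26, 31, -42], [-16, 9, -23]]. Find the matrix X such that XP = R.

Right-multiplying both sides by P⁻¹ gives X = RP⁻¹.
P has determinant -4; P⁻¹ = [[-7/4, 13/4, 29/4], [1/2, -1/2, -3/2], [3/2, -5/2, -11/2]].
X = RP⁻¹ = [[-26, 31, -42], [-16, 9, -23]] · [[-7/4, 13/4, 29/4], [1/2, -1/2, -3/2], [3/2, -5/2, -11/2]] = [[-2, 5, -4], [-2, 1, -3]].

X = [[-2, 5, -4], [-2, 1, -3]]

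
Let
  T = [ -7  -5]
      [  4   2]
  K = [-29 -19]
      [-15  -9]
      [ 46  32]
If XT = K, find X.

X = [[3, -2], [1, -2], [-6, 1]]

T is on the right of X, so right-multiply by T⁻¹: X = KT⁻¹.
det T = 6; the adjugate gives T⁻¹ = [[1/3, 5/6], [-2/3, -7/6]].
X = KT⁻¹ = [[-29, -19], [-15, -9], [46, 32]] · [[1/3, 5/6], [-2/3, -7/6]] = [[3, -2], [1, -2], [-6, 1]].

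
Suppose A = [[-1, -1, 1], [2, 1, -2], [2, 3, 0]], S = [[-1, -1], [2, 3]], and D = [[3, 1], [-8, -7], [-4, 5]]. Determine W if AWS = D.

W = [[5, 0], [4, 3], [2, 1]]

Left-multiply by A⁻¹ and right-multiply by S⁻¹: W = A⁻¹DS⁻¹.
det A = 2; the adjugate gives A⁻¹ = [[3, 3/2, 1/2], [-2, -1, 0], [2, 1/2, 1/2]].
S has determinant -1; S⁻¹ = [[-3, -1], [2, 1]].
A⁻¹D = [[-5, -5], [2, 5], [0, 1]].
W = (A⁻¹D)S⁻¹ = [[5, 0], [4, 3], [2, 1]].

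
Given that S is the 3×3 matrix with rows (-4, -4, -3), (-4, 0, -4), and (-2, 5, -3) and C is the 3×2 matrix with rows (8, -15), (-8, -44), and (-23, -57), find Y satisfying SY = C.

Y = [[-2, 6], [-3, -6], [4, 5]]

S is on the left of Y, so left-multiply by S⁻¹: Y = S⁻¹C.
det S = -4; the adjugate gives S⁻¹ = [[-5, 27/4, -4], [1, -3/2, 1], [5, -7, 4]].
Y = S⁻¹C = [[-5, 27/4, -4], [1, -3/2, 1], [5, -7, 4]] · [[8, -15], [-8, -44], [-23, -57]] = [[-2, 6], [-3, -6], [4, 5]].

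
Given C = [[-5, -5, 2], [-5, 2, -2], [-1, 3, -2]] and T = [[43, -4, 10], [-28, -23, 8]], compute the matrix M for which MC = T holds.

M = [[-3, -5, -3], [6, -1, 3]]

C is on the right of M, so right-multiply by C⁻¹: M = TC⁻¹.
det C = 4; the adjugate gives C⁻¹ = [[1/2, -1, 3/2], [-2, 3, -5], [-13/4, 5, -35/4]].
M = TC⁻¹ = [[43, -4, 10], [-28, -23, 8]] · [[1/2, -1, 3/2], [-2, 3, -5], [-13/4, 5, -35/4]] = [[-3, -5, -3], [6, -1, 3]].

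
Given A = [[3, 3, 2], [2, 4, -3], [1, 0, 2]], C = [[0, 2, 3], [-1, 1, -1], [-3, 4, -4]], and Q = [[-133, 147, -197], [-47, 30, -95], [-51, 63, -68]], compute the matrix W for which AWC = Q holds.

Isolating W: multiply by A⁻¹ from the left and C⁻¹ from the right, so W = A⁻¹QC⁻¹.
det A = -5, so A⁻¹ = [[-8/5, 6/5, 17/5], [7/5, -4/5, -13/5], [4/5, -3/5, -6/5]].
det C = -5, so C⁻¹ = [[0, -4, 1], [1/5, -9/5, 3/5], [1/5, 6/5, -2/5]].
A⁻¹Q = [[-17, 15, -30], [-16, 18, -23], [-17, 24, -19]].
W = (A⁻¹Q)C⁻¹ = [[-3, 5, 4], [-1, 4, 4], [1, 2, 5]].

W = [[-3, 5, 4], [-1, 4, 4], [1, 2, 5]]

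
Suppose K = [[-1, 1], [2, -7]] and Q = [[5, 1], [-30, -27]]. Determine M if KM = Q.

M = [[-1, 4], [4, 5]]

Since K multiplies M on the left, M = K⁻¹Q.
det K = 5, so K⁻¹ = [[-7/5, -1/5], [-2/5, -1/5]].
M = K⁻¹Q = [[-7/5, -1/5], [-2/5, -1/5]] · [[5, 1], [-30, -27]] = [[-1, 4], [4, 5]].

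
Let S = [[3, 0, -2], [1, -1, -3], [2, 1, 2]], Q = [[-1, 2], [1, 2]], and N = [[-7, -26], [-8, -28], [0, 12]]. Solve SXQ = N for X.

X = [[1, -2], [-5, 3], [3, 2]]

Left-multiply by S⁻¹ and right-multiply by Q⁻¹: X = S⁻¹NQ⁻¹.
det S = -3; the adjugate gives S⁻¹ = [[-1/3, 2/3, 2/3], [8/3, -10/3, -7/3], [-1, 1, 1]].
det Q = -4; the adjugate gives Q⁻¹ = [[-1/2, 1/2], [1/4, 1/4]].
S⁻¹N = [[-3, -2], [8, -4], [-1, 10]].
X = (S⁻¹N)Q⁻¹ = [[1, -2], [-5, 3], [3, 2]].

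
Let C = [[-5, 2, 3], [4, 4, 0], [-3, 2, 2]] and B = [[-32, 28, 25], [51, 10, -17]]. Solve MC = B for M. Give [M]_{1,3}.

Right-multiplying both sides by C⁻¹ gives M = BC⁻¹.
det C = 4; the adjugate gives C⁻¹ = [[2, 1/2, -3], [-2, -1/4, 3], [5, 1, -7]].
M = BC⁻¹ = [[-32, 28, 25], [51, 10, -17]] · [[2, 1/2, -3], [-2, -1/4, 3], [5, 1, -7]] = [[5, 2, 5], [-3, 6, -4]].

5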